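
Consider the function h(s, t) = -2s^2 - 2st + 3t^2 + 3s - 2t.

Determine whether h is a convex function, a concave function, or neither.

h is quadratic, so its Hessian is the constant matrix H = [[-4, -2], [-2, 6]].
det(H) = -28, tr(H) = 2.
det(H) < 0, so H is indefinite: neither convex nor concave.

neither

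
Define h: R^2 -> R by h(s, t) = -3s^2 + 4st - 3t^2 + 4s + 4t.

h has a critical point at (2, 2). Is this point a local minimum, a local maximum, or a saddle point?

The Hessian of h is constant: H = [[-6, 4], [4, -6]].
det(H) = (-6)·(-6) − 4² = 20.
det(H) > 0 and tr(H) = -12 < 0, so H is negative definite and the point is a local maximum.

local maximum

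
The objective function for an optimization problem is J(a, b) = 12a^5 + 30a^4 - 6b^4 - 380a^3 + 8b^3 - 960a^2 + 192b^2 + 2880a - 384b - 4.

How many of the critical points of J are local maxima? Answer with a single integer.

J separates as a function of a plus a function of b, so ∇J=0 decouples.
∂J/∂a = 60(a - 4)(a - 1)(a + 3)(a + 4) = 0 at a ∈ {-4, -3, 1, 4}; ∂J/∂b = -24(b - 4)(b - 1)(b + 4) = 0 at b ∈ {-4, 1, 4}.
The Hessian is diagonal: diag(J_aa, J_bb). Second derivatives: J_aa(-4)=-2400, J_aa(-3)=1680, J_aa(1)=-3600, J_aa(4)=10080; J_bb(-4)=-960, J_bb(1)=360, J_bb(4)=-576.
Local maxima occur where both diagonal entries negative: (-4, -4), (-4, 4), (1, -4), (1, 4). Count: 4.

4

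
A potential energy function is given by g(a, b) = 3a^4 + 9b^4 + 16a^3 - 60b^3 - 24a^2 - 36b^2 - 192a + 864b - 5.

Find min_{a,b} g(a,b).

-1557

g(a,b) separates as P(a) + Q(b) − 5, so its minimum is min P + min Q − 5.
P'(a) = 12(a - 2)(a + 2)(a + 4) vanishes at a ∈ {-4, -2, 2}; Q'(b) = 36(b - 4)(b - 3)(b + 2) vanishes at b ∈ {-2, 3, 4}.
Local minima of P (where P''>0): P(-4)=128, P(2)=-304. Local minima of Q: Q(-2)=-1248, Q(4)=1344.
So the global minimum of g is P(2) + Q(-2) − 5 = -304 − 1248 − 5 = -1557, attained at (2, -2).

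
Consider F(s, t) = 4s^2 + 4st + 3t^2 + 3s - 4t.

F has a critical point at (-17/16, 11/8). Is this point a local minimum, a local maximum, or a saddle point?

The Hessian of F is constant: H = [[8, 4], [4, 6]].
det(H) = 8·6 − 4² = 32.
det(H) > 0 and tr(H) = 14 > 0, so H is positive definite and the point is a local minimum.

local minimum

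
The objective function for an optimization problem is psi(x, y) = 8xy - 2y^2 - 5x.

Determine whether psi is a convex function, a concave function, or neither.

psi is quadratic, so its Hessian is the constant matrix H = [[0, 8], [8, -4]].
det(H) = -64, tr(H) = -4.
det(H) < 0, so H is indefinite: neither convex nor concave.

neither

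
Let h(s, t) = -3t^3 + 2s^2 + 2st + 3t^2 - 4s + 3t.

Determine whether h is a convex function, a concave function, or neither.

The term -3t^3 is cubic, so the Hessian is not constant.
∂²h/∂t² = -18t + 6, which takes both signs as t varies (negative for sufficiently large t). A diagonal entry of the Hessian changing sign means the Hessian is neither positive- nor negative-semidefinite on all of R^2.

neither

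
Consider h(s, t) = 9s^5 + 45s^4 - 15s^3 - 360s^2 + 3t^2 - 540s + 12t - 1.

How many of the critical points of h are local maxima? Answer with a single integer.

h separates as a function of s plus a function of t, so ∇h=0 decouples.
∂h/∂s = 45(s - 2)(s + 1)(s + 2)(s + 3) = 0 at s ∈ {-3, -2, -1, 2}; ∂h/∂t = 6(t + 2) = 0 at t ∈ {-2}.
The Hessian is diagonal: diag(h_ss, h_tt). Second derivatives: h_ss(-3)=-450, h_ss(-2)=180, h_ss(-1)=-270, h_ss(2)=2700; h_tt(-2)=6.
Local maxima occur where both diagonal entries negative: none. Count: 0.

0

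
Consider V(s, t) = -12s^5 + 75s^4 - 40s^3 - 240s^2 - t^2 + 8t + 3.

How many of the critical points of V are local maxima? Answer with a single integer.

2

V separates as a function of s plus a function of t, so ∇V=0 decouples.
∂V/∂s = -60s(s - 4)(s - 2)(s + 1) = 0 at s ∈ {-1, 0, 2, 4}; ∂V/∂t = -2(t - 4) = 0 at t ∈ {4}.
The Hessian is diagonal: diag(V_ss, V_tt). Second derivatives: V_ss(-1)=900, V_ss(0)=-480, V_ss(2)=720, V_ss(4)=-2400; V_tt(4)=-2.
Local maxima occur where both diagonal entries negative: (0, 4), (4, 4). Count: 2.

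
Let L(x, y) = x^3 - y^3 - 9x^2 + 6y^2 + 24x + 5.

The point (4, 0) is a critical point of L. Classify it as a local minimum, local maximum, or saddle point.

The mixed partial ∂²L/∂x∂y is 0, so the Hessian at any point is diag(L_xx, L_yy) = diag(6(x - 3), 6(-y + 2)).
At (4, 0): H = diag(6, 12).
Both eigenvalues are positive, so H is positive definite: a local minimum.

local minimum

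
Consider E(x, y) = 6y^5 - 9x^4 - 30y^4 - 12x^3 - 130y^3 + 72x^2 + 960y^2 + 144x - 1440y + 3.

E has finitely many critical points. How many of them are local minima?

2

E separates as a function of x plus a function of y, so ∇E=0 decouples.
∂E/∂x = -36(x - 2)(x + 1)(x + 2) = 0 at x ∈ {-2, -1, 2}; ∂E/∂y = 30(y - 4)(y - 3)(y - 1)(y + 4) = 0 at y ∈ {-4, 1, 3, 4}.
The Hessian is diagonal: diag(E_xx, E_yy). Second derivatives: E_xx(-2)=-144, E_xx(-1)=108, E_xx(2)=-432; E_yy(-4)=-8400, E_yy(1)=900, E_yy(3)=-420, E_yy(4)=720.
Local minima occur where both diagonal entries positive: (-1, 1), (-1, 4). Count: 2.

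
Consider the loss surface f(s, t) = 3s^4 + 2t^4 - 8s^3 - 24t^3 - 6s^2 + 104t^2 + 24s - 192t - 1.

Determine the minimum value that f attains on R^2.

-148

f(s,t) separates as P(s) + Q(t) − 1, so its minimum is min P + min Q − 1.
P'(s) = 12(s - 2)(s - 1)(s + 1) vanishes at s ∈ {-1, 1, 2}; Q'(t) = 8(t - 4)(t - 3)(t - 2) vanishes at t ∈ {2, 3, 4}.
Local minima of P (where P''>0): P(-1)=-19, P(2)=8. Local minima of Q: Q(2)=-128, Q(4)=-128.
So the global minimum of f is P(-1) + Q(2) − 1 = -19 − 128 − 1 = -148, attained at (-1, 2).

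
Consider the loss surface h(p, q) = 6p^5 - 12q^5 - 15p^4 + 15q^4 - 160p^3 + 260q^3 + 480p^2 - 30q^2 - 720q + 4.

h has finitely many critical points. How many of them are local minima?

4

h separates as a function of p plus a function of q, so ∇h=0 decouples.
∂h/∂p = 30p(p - 4)(p - 2)(p + 4) = 0 at p ∈ {-4, 0, 2, 4}; ∂h/∂q = -60(q - 4)(q - 1)(q + 1)(q + 3) = 0 at q ∈ {-3, -1, 1, 4}.
The Hessian is diagonal: diag(h_pp, h_qq). Second derivatives: h_pp(-4)=-5760, h_pp(0)=960, h_pp(2)=-720, h_pp(4)=1920; h_qq(-3)=3360, h_qq(-1)=-1200, h_qq(1)=1440, h_qq(4)=-6300.
Local minima occur where both diagonal entries positive: (0, -3), (0, 1), (4, -3), (4, 1). Count: 4.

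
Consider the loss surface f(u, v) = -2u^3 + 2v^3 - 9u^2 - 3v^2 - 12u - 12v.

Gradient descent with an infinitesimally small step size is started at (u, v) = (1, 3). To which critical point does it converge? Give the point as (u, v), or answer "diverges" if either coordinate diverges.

f is separable, so gradient descent decouples: u follows -∂f/∂u, v follows -∂f/∂v.
∂f/∂u = -6(u + 1)(u + 2); at u=1 this is -36, so u increases.
∂f/∂v = 6(v - 2)(v + 1); at v=3 this is 24, so v decreases.
The u-coordinate has no critical point in that direction and runs off to infinity.

diverges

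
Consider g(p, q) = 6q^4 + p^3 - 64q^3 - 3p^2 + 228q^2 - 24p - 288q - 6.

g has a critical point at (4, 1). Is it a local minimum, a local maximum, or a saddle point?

local minimum

The mixed partial ∂²g/∂p∂q is 0, so the Hessian at any point is diag(g_pp, g_qq) = diag(6(p - 1), 24(3q^2 - 16q + 19)).
At (4, 1): H = diag(18, 144).
Both eigenvalues are positive, so H is positive definite: a local minimum.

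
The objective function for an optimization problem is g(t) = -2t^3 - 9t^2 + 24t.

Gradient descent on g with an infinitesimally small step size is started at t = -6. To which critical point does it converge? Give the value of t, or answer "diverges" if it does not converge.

-4

g'(t) = -6(t - 1)(t + 4), so g'(-6) = -84.
Gradient descent moves in the -g' direction, i.e. t is increasing.
The nearest critical point in that direction is t = -4, where g'' = 30 > 0 (a local minimum). The iterate converges there.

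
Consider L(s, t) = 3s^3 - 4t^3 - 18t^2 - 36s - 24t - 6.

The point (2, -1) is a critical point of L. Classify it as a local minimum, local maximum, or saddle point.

The mixed partial ∂²L/∂s∂t is 0, so the Hessian at any point is diag(L_ss, L_tt) = diag(18s, -12(2t + 3)).
At (2, -1): H = diag(36, -12).
The eigenvalues have opposite signs, so H is indefinite: a saddle point.

saddle point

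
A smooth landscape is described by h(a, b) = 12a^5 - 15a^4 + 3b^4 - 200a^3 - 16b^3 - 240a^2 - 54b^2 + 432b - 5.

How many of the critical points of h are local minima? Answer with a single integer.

4

h separates as a function of a plus a function of b, so ∇h=0 decouples.
∂h/∂a = 60a(a - 4)(a + 1)(a + 2) = 0 at a ∈ {-2, -1, 0, 4}; ∂h/∂b = 12(b - 4)(b - 3)(b + 3) = 0 at b ∈ {-3, 3, 4}.
The Hessian is diagonal: diag(h_aa, h_bb). Second derivatives: h_aa(-2)=-720, h_aa(-1)=300, h_aa(0)=-480, h_aa(4)=7200; h_bb(-3)=504, h_bb(3)=-72, h_bb(4)=84.
Local minima occur where both diagonal entries positive: (-1, -3), (-1, 4), (4, -3), (4, 4). Count: 4.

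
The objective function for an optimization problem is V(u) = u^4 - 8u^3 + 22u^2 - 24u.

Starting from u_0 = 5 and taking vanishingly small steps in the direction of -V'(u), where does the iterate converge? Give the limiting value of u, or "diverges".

V'(u) = 4(u - 3)(u - 2)(u - 1), so V'(5) = 96.
Gradient descent moves in the -V' direction, i.e. u is decreasing.
The nearest critical point in that direction is u = 3, where V'' = 8 > 0 (a local minimum). The iterate converges there.

3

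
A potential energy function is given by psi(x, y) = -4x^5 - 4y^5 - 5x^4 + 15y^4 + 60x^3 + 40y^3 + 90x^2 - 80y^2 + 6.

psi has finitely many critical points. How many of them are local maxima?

psi separates as a function of x plus a function of y, so ∇psi=0 decouples.
∂psi/∂x = -20x(x - 3)(x + 1)(x + 3) = 0 at x ∈ {-3, -1, 0, 3}; ∂psi/∂y = -20y(y - 4)(y - 1)(y + 2) = 0 at y ∈ {-2, 0, 1, 4}.
The Hessian is diagonal: diag(psi_xx, psi_yy). Second derivatives: psi_xx(-3)=720, psi_xx(-1)=-160, psi_xx(0)=180, psi_xx(3)=-1440; psi_yy(-2)=720, psi_yy(0)=-160, psi_yy(1)=180, psi_yy(4)=-1440.
Local maxima occur where both diagonal entries negative: (-1, 0), (-1, 4), (3, 0), (3, 4). Count: 4.

4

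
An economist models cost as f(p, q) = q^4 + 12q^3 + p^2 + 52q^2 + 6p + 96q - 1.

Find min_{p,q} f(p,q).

-74

f(p,q) separates as A(p) + B(q) − 1, so its minimum is min A + min B − 1.
A'(p) = 2p + 6 vanishes at p ∈ {-3}; B'(q) = 4(q + 2)(q + 3)(q + 4) vanishes at q ∈ {-4, -3, -2}.
Local minima of A (where A''>0): A(-3)=-9. Local minima of B: B(-4)=-64, B(-2)=-64.
So the global minimum of f is A(-3) + B(-4) − 1 = -9 − 64 − 1 = -74, attained at (-3, -4).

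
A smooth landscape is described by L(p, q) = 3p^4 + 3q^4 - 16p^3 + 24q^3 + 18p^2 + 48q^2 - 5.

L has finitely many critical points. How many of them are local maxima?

1

L separates as a function of p plus a function of q, so ∇L=0 decouples.
∂L/∂p = 12p(p - 3)(p - 1) = 0 at p ∈ {0, 1, 3}; ∂L/∂q = 12q(q + 2)(q + 4) = 0 at q ∈ {-4, -2, 0}.
The Hessian is diagonal: diag(L_pp, L_qq). Second derivatives: L_pp(0)=36, L_pp(1)=-24, L_pp(3)=72; L_qq(-4)=96, L_qq(-2)=-48, L_qq(0)=96.
Local maxima occur where both diagonal entries negative: (1, -2). Count: 1.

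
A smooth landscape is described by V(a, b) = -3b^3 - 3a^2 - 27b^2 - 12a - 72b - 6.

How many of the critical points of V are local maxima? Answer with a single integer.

V separates as a function of a plus a function of b, so ∇V=0 decouples.
∂V/∂a = -6(a + 2) = 0 at a ∈ {-2}; ∂V/∂b = -9(b + 2)(b + 4) = 0 at b ∈ {-4, -2}.
The Hessian is diagonal: diag(V_aa, V_bb). Second derivatives: V_aa(-2)=-6; V_bb(-4)=18, V_bb(-2)=-18.
Local maxima occur where both diagonal entries negative: (-2, -2). Count: 1.

1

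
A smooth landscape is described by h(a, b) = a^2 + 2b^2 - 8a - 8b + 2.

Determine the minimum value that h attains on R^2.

h(a,b) separates as P(a) + Q(b) + 2, so its minimum is min P + min Q + 2.
P'(a) = 2a - 8 vanishes at a ∈ {4}; Q'(b) = 4b - 8 vanishes at b ∈ {2}.
Local minima of P (where P''>0): P(4)=-16. Local minima of Q: Q(2)=-8.
So the global minimum of h is P(4) + Q(2) + 2 = -16 − 8 + 2 = -22, attained at (4, 2).

-22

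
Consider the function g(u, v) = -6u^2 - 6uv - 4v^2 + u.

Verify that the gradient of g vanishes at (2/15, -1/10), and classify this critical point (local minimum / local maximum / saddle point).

∇g = (-12u - 6v + 1, -6u - 8v); substituting (2/15, -1/10) gives ∇g = (0, 0), so (2/15, -1/10) is indeed a critical point.
The Hessian of g is constant: H = [[-12, -6], [-6, -8]].
det(H) = (-12)·(-8) − (-6)² = 60.
det(H) > 0 and tr(H) = -20 < 0, so H is negative definite and the point is a local maximum.

local maximum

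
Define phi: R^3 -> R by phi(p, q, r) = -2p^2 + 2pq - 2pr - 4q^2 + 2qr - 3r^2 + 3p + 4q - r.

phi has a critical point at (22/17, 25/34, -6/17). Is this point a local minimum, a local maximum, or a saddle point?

local maximum

The Hessian is constant: H = [[-4, 2, -2], [2, -8, 2], [-2, 2, -6]].
Leading principal minors: Δ₁ = -4, Δ₂ = 28, Δ₃ = -136.
The minors alternate sign starting negative (−, +, −), so H is negative definite: a local maximum.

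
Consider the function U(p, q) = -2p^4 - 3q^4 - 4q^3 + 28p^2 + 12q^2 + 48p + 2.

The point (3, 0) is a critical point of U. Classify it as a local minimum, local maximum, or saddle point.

The mixed partial ∂²U/∂p∂q is 0, so the Hessian at any point is diag(U_pp, U_qq) = diag(8(-3p^2 + 7), 12(-3q^2 - 2q + 2)).
At (3, 0): H = diag(-160, 24).
The eigenvalues have opposite signs, so H is indefinite: a saddle point.

saddle point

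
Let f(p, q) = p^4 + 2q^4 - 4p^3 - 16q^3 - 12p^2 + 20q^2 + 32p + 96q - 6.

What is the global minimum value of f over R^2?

-128

f(p,q) separates as A(p) + B(q) − 6, so its minimum is min A + min B − 6.
A'(p) = 4(p - 4)(p - 1)(p + 2) vanishes at p ∈ {-2, 1, 4}; B'(q) = 8(q - 4)(q - 3)(q + 1) vanishes at q ∈ {-1, 3, 4}.
Local minima of A (where A''>0): A(-2)=-64, A(4)=-64. Local minima of B: B(-1)=-58, B(4)=192.
So the global minimum of f is A(-2) + B(-1) − 6 = -64 − 58 − 6 = -128, attained at (-2, -1).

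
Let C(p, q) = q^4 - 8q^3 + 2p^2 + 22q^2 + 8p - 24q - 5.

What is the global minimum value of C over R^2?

-22

C(p,q) separates as A(p) + B(q) − 5, so its minimum is min A + min B − 5.
A'(p) = 4p + 8 vanishes at p ∈ {-2}; B'(q) = 4(q - 3)(q - 2)(q - 1) vanishes at q ∈ {1, 2, 3}.
Local minima of A (where A''>0): A(-2)=-8. Local minima of B: B(1)=-9, B(3)=-9.
So the global minimum of C is A(-2) + B(1) − 5 = -8 − 9 − 5 = -22, attained at (-2, 1).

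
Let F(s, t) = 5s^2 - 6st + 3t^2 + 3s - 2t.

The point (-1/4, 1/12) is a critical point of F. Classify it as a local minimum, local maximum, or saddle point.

local minimum

The Hessian of F is constant: H = [[10, -6], [-6, 6]].
det(H) = 10·6 − (-6)² = 24.
det(H) > 0 and tr(H) = 16 > 0, so H is positive definite and the point is a local minimum.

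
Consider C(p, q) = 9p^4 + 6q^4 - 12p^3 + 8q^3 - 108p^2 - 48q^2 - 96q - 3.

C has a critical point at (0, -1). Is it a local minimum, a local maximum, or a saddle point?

local maximum

The mixed partial ∂²C/∂p∂q is 0, so the Hessian at any point is diag(C_pp, C_qq) = diag(36(3p^2 - 2p - 6), 24(3q^2 + 2q - 4)).
At (0, -1): H = diag(-216, -72).
Both eigenvalues are negative, so H is negative definite: a local maximum.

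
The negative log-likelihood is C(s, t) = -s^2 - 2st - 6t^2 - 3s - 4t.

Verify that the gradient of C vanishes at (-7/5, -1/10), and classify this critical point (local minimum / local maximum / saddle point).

local maximum

∇C = (-2s - 2t - 3, -2s - 12t - 4); substituting (-7/5, -1/10) gives ∇C = (0, 0), so (-7/5, -1/10) is indeed a critical point.
The Hessian of C is constant: H = [[-2, -2], [-2, -12]].
det(H) = (-2)·(-12) − (-2)² = 20.
det(H) > 0 and tr(H) = -14 < 0, so H is negative definite and the point is a local maximum.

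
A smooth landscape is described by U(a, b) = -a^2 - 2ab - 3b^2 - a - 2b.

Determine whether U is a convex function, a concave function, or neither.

U is quadratic, so its Hessian is the constant matrix H = [[-2, -2], [-2, -6]].
det(H) = 8, tr(H) = -8.
det(H) > 0 and tr(H) < 0, so H is negative definite everywhere: concave.

concave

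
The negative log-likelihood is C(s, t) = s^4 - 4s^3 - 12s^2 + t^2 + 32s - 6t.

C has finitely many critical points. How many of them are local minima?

C separates as a function of s plus a function of t, so ∇C=0 decouples.
∂C/∂s = 4(s - 4)(s - 1)(s + 2) = 0 at s ∈ {-2, 1, 4}; ∂C/∂t = 2(t - 3) = 0 at t ∈ {3}.
The Hessian is diagonal: diag(C_ss, C_tt). Second derivatives: C_ss(-2)=72, C_ss(1)=-36, C_ss(4)=72; C_tt(3)=2.
Local minima occur where both diagonal entries positive: (-2, 3), (4, 3). Count: 2.

2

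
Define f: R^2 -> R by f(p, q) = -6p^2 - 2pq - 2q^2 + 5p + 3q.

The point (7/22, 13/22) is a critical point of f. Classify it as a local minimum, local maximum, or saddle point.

The Hessian of f is constant: H = [[-12, -2], [-2, -4]].
det(H) = (-12)·(-4) − (-2)² = 44.
det(H) > 0 and tr(H) = -16 < 0, so H is negative definite and the point is a local maximum.

local maximum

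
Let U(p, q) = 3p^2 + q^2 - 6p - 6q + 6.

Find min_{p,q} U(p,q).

U(p,q) separates as A(p) + B(q) + 6, so its minimum is min A + min B + 6.
A'(p) = 6p - 6 vanishes at p ∈ {1}; B'(q) = 2q - 6 vanishes at q ∈ {3}.
Local minima of A (where A''>0): A(1)=-3. Local minima of B: B(3)=-9.
So the global minimum of U is A(1) + B(3) + 6 = -3 − 9 + 6 = -6, attained at (1, 3).

-6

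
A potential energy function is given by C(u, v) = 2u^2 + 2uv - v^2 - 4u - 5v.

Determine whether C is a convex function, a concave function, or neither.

neither

C is quadratic, so its Hessian is the constant matrix H = [[4, 2], [2, -2]].
det(H) = -12, tr(H) = 2.
det(H) < 0, so H is indefinite: neither convex nor concave.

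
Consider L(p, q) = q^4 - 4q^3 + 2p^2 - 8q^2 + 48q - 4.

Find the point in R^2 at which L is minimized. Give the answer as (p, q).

L(p,q) separates as A(p) + B(q) − 4, so its minimum is min A + min B − 4.
A'(p) = 4p vanishes at p ∈ {0}; B'(q) = 4(q - 3)(q - 2)(q + 2) vanishes at q ∈ {-2, 2, 3}.
Local minima of A (where A''>0): A(0)=0. Local minima of B: B(-2)=-80, B(3)=45.
So the global minimum of L is A(0) + B(-2) − 4 = 0 − 80 − 4 = -84, attained at (0, -2).

(0, -2)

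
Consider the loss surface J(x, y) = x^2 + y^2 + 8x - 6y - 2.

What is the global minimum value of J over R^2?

J(x,y) separates as P(x) + Q(y) − 2, so its minimum is min P + min Q − 2.
P'(x) = 2x + 8 vanishes at x ∈ {-4}; Q'(y) = 2y - 6 vanishes at y ∈ {3}.
Local minima of P (where P''>0): P(-4)=-16. Local minima of Q: Q(3)=-9.
So the global minimum of J is P(-4) + Q(3) − 2 = -16 − 9 − 2 = -27, attained at (-4, 3).

-27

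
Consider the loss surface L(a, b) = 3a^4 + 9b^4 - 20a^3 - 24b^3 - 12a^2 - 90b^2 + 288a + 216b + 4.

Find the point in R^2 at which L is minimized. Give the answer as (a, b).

(-2, -2)

L(a,b) separates as P(a) + Q(b) + 4, so its minimum is min P + min Q + 4.
P'(a) = 12(a - 4)(a - 3)(a + 2) vanishes at a ∈ {-2, 3, 4}; Q'(b) = 36(b - 3)(b - 1)(b + 2) vanishes at b ∈ {-2, 1, 3}.
Local minima of P (where P''>0): P(-2)=-416, P(4)=448. Local minima of Q: Q(-2)=-456, Q(3)=-81.
So the global minimum of L is P(-2) + Q(-2) + 4 = -416 − 456 + 4 = -868, attained at (-2, -2).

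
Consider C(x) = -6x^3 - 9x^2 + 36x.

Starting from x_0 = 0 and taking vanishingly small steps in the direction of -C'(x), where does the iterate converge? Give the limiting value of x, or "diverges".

-2

C'(x) = -18(x - 1)(x + 2), so C'(0) = 36.
Gradient descent moves in the -C' direction, i.e. x is decreasing.
The nearest critical point in that direction is x = -2, where C'' = 54 > 0 (a local minimum). The iterate converges there.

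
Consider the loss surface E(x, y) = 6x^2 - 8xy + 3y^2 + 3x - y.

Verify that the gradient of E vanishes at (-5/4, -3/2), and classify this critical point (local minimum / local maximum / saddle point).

∇E = (12x - 8y + 3, -8x + 6y - 1); substituting (-5/4, -3/2) gives ∇E = (0, 0), so (-5/4, -3/2) is indeed a critical point.
The Hessian of E is constant: H = [[12, -8], [-8, 6]].
det(H) = 12·6 − (-8)² = 8.
det(H) > 0 and tr(H) = 18 > 0, so H is positive definite and the point is a local minimum.

local minimum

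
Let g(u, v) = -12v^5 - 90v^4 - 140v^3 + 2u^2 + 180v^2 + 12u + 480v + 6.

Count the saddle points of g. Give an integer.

2

g separates as a function of u plus a function of v, so ∇g=0 decouples.
∂g/∂u = 4(u + 3) = 0 at u ∈ {-3}; ∂g/∂v = -60(v - 1)(v + 1)(v + 2)(v + 4) = 0 at v ∈ {-4, -2, -1, 1}.
The Hessian is diagonal: diag(g_uu, g_vv). Second derivatives: g_uu(-3)=4; g_vv(-4)=1800, g_vv(-2)=-360, g_vv(-1)=360, g_vv(1)=-1800.
Saddle points occur where the two diagonal entries have opposite signs: (-3, -2), (-3, 1). Count: 2.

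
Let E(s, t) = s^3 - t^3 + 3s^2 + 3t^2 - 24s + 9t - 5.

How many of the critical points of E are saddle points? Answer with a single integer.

2

E separates as a function of s plus a function of t, so ∇E=0 decouples.
∂E/∂s = 3(s - 2)(s + 4) = 0 at s ∈ {-4, 2}; ∂E/∂t = -3(t - 3)(t + 1) = 0 at t ∈ {-1, 3}.
The Hessian is diagonal: diag(E_ss, E_tt). Second derivatives: E_ss(-4)=-18, E_ss(2)=18; E_tt(-1)=12, E_tt(3)=-12.
Saddle points occur where the two diagonal entries have opposite signs: (-4, -1), (2, 3). Count: 2.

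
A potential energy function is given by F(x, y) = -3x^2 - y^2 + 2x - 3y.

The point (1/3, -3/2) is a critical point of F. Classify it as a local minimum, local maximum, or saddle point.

local maximum

The Hessian of F is constant: H = [[-6, 0], [0, -2]].
det(H) = (-6)·(-2) − 0² = 12.
det(H) > 0 and tr(H) = -8 < 0, so H is negative definite and the point is a local maximum.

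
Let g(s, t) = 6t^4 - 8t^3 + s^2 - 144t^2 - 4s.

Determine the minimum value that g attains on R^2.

g(s,t) separates as P(s) + Q(t), so its minimum is min P + min Q.
P'(s) = 2s - 4 vanishes at s ∈ {2}; Q'(t) = 24t(t - 4)(t + 3) vanishes at t ∈ {-3, 0, 4}.
Local minima of P (where P''>0): P(2)=-4. Local minima of Q: Q(-3)=-594, Q(4)=-1280.
So the global minimum of g is P(2) + Q(4) = -4 − 1280 = -1284, attained at (2, 4).

-1284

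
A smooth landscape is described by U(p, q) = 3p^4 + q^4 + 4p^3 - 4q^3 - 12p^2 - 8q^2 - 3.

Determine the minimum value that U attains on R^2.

-163

U(p,q) separates as A(p) + B(q) − 3, so its minimum is min A + min B − 3.
A'(p) = 12p(p - 1)(p + 2) vanishes at p ∈ {-2, 0, 1}; B'(q) = 4q(q - 4)(q + 1) vanishes at q ∈ {-1, 0, 4}.
Local minima of A (where A''>0): A(-2)=-32, A(1)=-5. Local minima of B: B(-1)=-3, B(4)=-128.
So the global minimum of U is A(-2) + B(4) − 3 = -32 − 128 − 3 = -163, attained at (-2, 4).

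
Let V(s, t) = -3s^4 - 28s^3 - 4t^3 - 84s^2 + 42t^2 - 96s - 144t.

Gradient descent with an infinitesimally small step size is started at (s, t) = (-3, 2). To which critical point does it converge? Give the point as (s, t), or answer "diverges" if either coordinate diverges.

V is separable, so gradient descent decouples: s follows -∂V/∂s, t follows -∂V/∂t.
∂V/∂s = -12(s + 1)(s + 2)(s + 4); at s=-3 this is -24, so s increases.
∂V/∂t = -12(t - 4)(t - 3); at t=2 this is -24, so t increases.
s converges to its nearest critical value -2 (a local min of the s-part); t converges to 3. The iterate converges to (-2, 3).

(-2, 3)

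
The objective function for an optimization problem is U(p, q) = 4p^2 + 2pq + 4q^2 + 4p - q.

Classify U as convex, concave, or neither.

U is quadratic, so its Hessian is the constant matrix H = [[8, 2], [2, 8]].
det(H) = 60, tr(H) = 16.
det(H) > 0 and tr(H) > 0, so H is positive definite everywhere: convex.

convex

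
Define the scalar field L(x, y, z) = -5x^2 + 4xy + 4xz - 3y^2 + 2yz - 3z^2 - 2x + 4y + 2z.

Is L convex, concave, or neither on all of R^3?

concave

L is quadratic, so its Hessian is the constant matrix H = [[-10, 4, 4], [4, -6, 2], [4, 2, -6]].
Leading principal minors: -10, 44, -64.
Signs alternate −, +, − ⇒ H ≺ 0 ⇒ concave.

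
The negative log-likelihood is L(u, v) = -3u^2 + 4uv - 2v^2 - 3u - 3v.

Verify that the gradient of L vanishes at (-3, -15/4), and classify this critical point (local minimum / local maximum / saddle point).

∇L = (-6u + 4v - 3, 4u - 4v - 3); substituting (-3, -15/4) gives ∇L = (0, 0), so (-3, -15/4) is indeed a critical point.
The Hessian of L is constant: H = [[-6, 4], [4, -4]].
det(H) = (-6)·(-4) − 4² = 8.
det(H) > 0 and tr(H) = -10 < 0, so H is negative definite and the point is a local maximum.

local maximum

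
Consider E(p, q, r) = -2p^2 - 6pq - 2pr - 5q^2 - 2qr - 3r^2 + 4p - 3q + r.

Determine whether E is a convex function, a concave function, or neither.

concave

E is quadratic, so its Hessian is the constant matrix H = [[-4, -6, -2], [-6, -10, -2], [-2, -2, -6]].
Leading principal minors: -4, 4, -16.
Signs alternate −, +, − ⇒ H ≺ 0 ⇒ concave.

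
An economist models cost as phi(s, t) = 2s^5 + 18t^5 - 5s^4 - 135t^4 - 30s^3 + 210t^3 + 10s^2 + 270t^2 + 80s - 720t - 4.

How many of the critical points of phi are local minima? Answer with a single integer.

4

phi separates as a function of s plus a function of t, so ∇phi=0 decouples.
∂phi/∂s = 10(s - 4)(s - 1)(s + 1)(s + 2) = 0 at s ∈ {-2, -1, 1, 4}; ∂phi/∂t = 90(t - 4)(t - 2)(t - 1)(t + 1) = 0 at t ∈ {-1, 1, 2, 4}.
The Hessian is diagonal: diag(phi_ss, phi_tt). Second derivatives: phi_ss(-2)=-180, phi_ss(-1)=100, phi_ss(1)=-180, phi_ss(4)=900; phi_tt(-1)=-2700, phi_tt(1)=540, phi_tt(2)=-540, phi_tt(4)=2700.
Local minima occur where both diagonal entries positive: (-1, 1), (-1, 4), (4, 1), (4, 4). Count: 4.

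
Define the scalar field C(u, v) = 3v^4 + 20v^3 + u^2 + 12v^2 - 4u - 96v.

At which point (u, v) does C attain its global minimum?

C(u,v) separates as P(u) + Q(v), so its minimum is min P + min Q.
P'(u) = 2u - 4 vanishes at u ∈ {2}; Q'(v) = 12(v - 1)(v + 2)(v + 4) vanishes at v ∈ {-4, -2, 1}.
Local minima of P (where P''>0): P(2)=-4. Local minima of Q: Q(-4)=64, Q(1)=-61.
So the global minimum of C is P(2) + Q(1) = -4 − 61 = -65, attained at (2, 1).

(2, 1)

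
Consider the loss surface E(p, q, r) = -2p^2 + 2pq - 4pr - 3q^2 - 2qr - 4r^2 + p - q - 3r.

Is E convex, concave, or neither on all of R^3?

E is quadratic, so its Hessian is the constant matrix H = [[-4, 2, -4], [2, -6, -2], [-4, -2, -8]].
Leading principal minors: -4, 20, -16.
Signs alternate −, +, − ⇒ H ≺ 0 ⇒ concave.

concave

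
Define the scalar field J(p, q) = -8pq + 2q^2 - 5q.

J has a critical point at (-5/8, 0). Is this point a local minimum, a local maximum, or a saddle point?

saddle point

The Hessian of J is constant: H = [[0, -8], [-8, 4]].
det(H) = 0·4 − (-8)² = -64.
Since det(H) < 0, H is indefinite and the critical point is a saddle point.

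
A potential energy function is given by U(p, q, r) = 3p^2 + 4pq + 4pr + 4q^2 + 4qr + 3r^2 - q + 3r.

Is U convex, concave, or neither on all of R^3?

convex

U is quadratic, so its Hessian is the constant matrix H = [[6, 4, 4], [4, 8, 4], [4, 4, 6]].
Leading principal minors: 6, 32, 96.
All positive ⇒ H ≻ 0 ⇒ convex.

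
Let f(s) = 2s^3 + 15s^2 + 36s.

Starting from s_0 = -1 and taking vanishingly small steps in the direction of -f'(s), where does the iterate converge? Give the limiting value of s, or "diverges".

-2

f'(s) = 6(s + 2)(s + 3), so f'(-1) = 12.
Gradient descent moves in the -f' direction, i.e. s is decreasing.
The nearest critical point in that direction is s = -2, where f'' = 6 > 0 (a local minimum). The iterate converges there.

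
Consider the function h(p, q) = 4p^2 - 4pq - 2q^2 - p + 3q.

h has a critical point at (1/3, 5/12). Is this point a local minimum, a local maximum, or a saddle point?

The Hessian of h is constant: H = [[8, -4], [-4, -4]].
det(H) = 8·(-4) − (-4)² = -48.
Since det(H) < 0, H is indefinite and the critical point is a saddle point.

saddle point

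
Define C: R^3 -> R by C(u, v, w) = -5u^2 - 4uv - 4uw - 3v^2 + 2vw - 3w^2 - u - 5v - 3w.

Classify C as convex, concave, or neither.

C is quadratic, so its Hessian is the constant matrix H = [[-10, -4, -4], [-4, -6, 2], [-4, 2, -6]].
Leading principal minors: -10, 44, -64.
Signs alternate −, +, − ⇒ H ≺ 0 ⇒ concave.

concave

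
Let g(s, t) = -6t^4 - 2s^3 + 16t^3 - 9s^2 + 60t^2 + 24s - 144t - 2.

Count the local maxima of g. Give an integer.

g separates as a function of s plus a function of t, so ∇g=0 decouples.
∂g/∂s = -6(s - 1)(s + 4) = 0 at s ∈ {-4, 1}; ∂g/∂t = -24(t - 3)(t - 1)(t + 2) = 0 at t ∈ {-2, 1, 3}.
The Hessian is diagonal: diag(g_ss, g_tt). Second derivatives: g_ss(-4)=30, g_ss(1)=-30; g_tt(-2)=-360, g_tt(1)=144, g_tt(3)=-240.
Local maxima occur where both diagonal entries negative: (1, -2), (1, 3). Count: 2.

2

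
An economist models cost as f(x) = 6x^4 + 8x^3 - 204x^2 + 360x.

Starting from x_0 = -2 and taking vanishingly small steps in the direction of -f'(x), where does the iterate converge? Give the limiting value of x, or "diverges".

-5

f'(x) = 24(x - 3)(x - 1)(x + 5), so f'(-2) = 1080.
Gradient descent moves in the -f' direction, i.e. x is decreasing.
The nearest critical point in that direction is x = -5, where f'' = 1152 > 0 (a local minimum). The iterate converges there.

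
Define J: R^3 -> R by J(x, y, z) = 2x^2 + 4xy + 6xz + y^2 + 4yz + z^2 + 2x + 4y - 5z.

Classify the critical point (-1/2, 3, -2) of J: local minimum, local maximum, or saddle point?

The Hessian is constant: H = [[4, 4, 6], [4, 2, 4], [6, 4, 2]].
Leading principal minors: Δ₁ = 4, Δ₂ = -8, Δ₃ = 40.
The minors fit neither the all-positive nor the alternating-sign pattern, so H is indefinite: a saddle point.

saddle point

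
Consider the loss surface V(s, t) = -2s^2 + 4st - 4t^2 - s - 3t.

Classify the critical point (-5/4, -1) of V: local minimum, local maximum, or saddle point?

The Hessian of V is constant: H = [[-4, 4], [4, -8]].
det(H) = (-4)·(-8) − 4² = 16.
det(H) > 0 and tr(H) = -12 < 0, so H is negative definite and the point is a local maximum.

local maximum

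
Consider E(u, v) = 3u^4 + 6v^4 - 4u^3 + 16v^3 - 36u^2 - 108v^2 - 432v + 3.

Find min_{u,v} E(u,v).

E(u,v) separates as P(u) + Q(v) + 3, so its minimum is min P + min Q + 3.
P'(u) = 12u(u - 3)(u + 2) vanishes at u ∈ {-2, 0, 3}; Q'(v) = 24(v - 3)(v + 2)(v + 3) vanishes at v ∈ {-3, -2, 3}.
Local minima of P (where P''>0): P(-2)=-64, P(3)=-189. Local minima of Q: Q(-3)=378, Q(3)=-1350.
So the global minimum of E is P(3) + Q(3) + 3 = -189 − 1350 + 3 = -1536, attained at (3, 3).

-1536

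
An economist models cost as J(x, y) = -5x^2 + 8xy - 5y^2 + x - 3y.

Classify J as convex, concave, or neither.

J is quadratic, so its Hessian is the constant matrix H = [[-10, 8], [8, -10]].
det(H) = 36, tr(H) = -20.
det(H) > 0 and tr(H) < 0, so H is negative definite everywhere: concave.

concave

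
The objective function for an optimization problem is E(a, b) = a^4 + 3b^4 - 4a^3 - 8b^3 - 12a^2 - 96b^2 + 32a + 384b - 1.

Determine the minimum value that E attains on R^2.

-1857

E(a,b) separates as P(a) + Q(b) − 1, so its minimum is min P + min Q − 1.
P'(a) = 4(a - 4)(a - 1)(a + 2) vanishes at a ∈ {-2, 1, 4}; Q'(b) = 12(b - 4)(b - 2)(b + 4) vanishes at b ∈ {-4, 2, 4}.
Local minima of P (where P''>0): P(-2)=-64, P(4)=-64. Local minima of Q: Q(-4)=-1792, Q(4)=256.
So the global minimum of E is P(-2) + Q(-4) − 1 = -64 − 1792 − 1 = -1857, attained at (-2, -4).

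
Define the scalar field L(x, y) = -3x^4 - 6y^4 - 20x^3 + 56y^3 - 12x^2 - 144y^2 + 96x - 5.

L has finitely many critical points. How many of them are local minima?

L separates as a function of x plus a function of y, so ∇L=0 decouples.
∂L/∂x = -12(x - 1)(x + 2)(x + 4) = 0 at x ∈ {-4, -2, 1}; ∂L/∂y = -24y(y - 4)(y - 3) = 0 at y ∈ {0, 3, 4}.
The Hessian is diagonal: diag(L_xx, L_yy). Second derivatives: L_xx(-4)=-120, L_xx(-2)=72, L_xx(1)=-180; L_yy(0)=-288, L_yy(3)=72, L_yy(4)=-96.
Local minima occur where both diagonal entries positive: (-2, 3). Count: 1.

1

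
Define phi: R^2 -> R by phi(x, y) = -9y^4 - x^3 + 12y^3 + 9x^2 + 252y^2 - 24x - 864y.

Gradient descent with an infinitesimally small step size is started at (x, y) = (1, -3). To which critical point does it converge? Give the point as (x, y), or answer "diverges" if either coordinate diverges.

(2, 2)

phi is separable, so gradient descent decouples: x follows -∂phi/∂x, y follows -∂phi/∂y.
∂phi/∂x = -3(x - 4)(x - 2); at x=1 this is -9, so x increases.
∂phi/∂y = -36(y - 3)(y - 2)(y + 4); at y=-3 this is -1080, so y increases.
x converges to its nearest critical value 2 (a local min of the x-part); y converges to 2. The iterate converges to (2, 2).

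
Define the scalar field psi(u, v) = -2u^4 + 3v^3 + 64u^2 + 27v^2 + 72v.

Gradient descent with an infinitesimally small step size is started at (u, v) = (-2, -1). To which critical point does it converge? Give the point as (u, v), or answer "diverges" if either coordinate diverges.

(0, -2)

psi is separable, so gradient descent decouples: u follows -∂psi/∂u, v follows -∂psi/∂v.
∂psi/∂u = -8u(u - 4)(u + 4); at u=-2 this is -192, so u increases.
∂psi/∂v = 9(v + 2)(v + 4); at v=-1 this is 27, so v decreases.
u converges to its nearest critical value 0 (a local min of the u-part); v converges to -2. The iterate converges to (0, -2).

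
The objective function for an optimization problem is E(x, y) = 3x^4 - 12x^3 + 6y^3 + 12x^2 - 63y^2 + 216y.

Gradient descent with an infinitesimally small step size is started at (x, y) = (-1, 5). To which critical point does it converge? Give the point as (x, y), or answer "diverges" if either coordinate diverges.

(0, 4)

E is separable, so gradient descent decouples: x follows -∂E/∂x, y follows -∂E/∂y.
∂E/∂x = 12x(x - 2)(x - 1); at x=-1 this is -72, so x increases.
∂E/∂y = 18(y - 4)(y - 3); at y=5 this is 36, so y decreases.
x converges to its nearest critical value 0 (a local min of the x-part); y converges to 4. The iterate converges to (0, 4).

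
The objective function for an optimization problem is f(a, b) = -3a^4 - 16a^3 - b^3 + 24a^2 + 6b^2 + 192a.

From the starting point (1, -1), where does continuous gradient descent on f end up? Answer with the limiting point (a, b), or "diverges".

(-2, 0)

f is separable, so gradient descent decouples: a follows -∂f/∂a, b follows -∂f/∂b.
∂f/∂a = -12(a - 2)(a + 2)(a + 4); at a=1 this is 180, so a decreases.
∂f/∂b = -3b(b - 4); at b=-1 this is -15, so b increases.
a converges to its nearest critical value -2 (a local min of the a-part); b converges to 0. The iterate converges to (-2, 0).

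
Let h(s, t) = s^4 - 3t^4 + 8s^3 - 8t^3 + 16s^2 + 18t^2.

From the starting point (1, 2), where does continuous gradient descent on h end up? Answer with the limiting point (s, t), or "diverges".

diverges

h is separable, so gradient descent decouples: s follows -∂h/∂s, t follows -∂h/∂t.
∂h/∂s = 4s(s + 2)(s + 4); at s=1 this is 60, so s decreases.
∂h/∂t = -12t(t - 1)(t + 3); at t=2 this is -120, so t increases.
The t-coordinate has no critical point in that direction and runs off to infinity.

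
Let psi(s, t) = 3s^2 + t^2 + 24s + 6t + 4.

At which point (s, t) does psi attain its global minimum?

(-4, -3)

psi(s,t) separates as P(s) + Q(t) + 4, so its minimum is min P + min Q + 4.
P'(s) = 6s + 24 vanishes at s ∈ {-4}; Q'(t) = 2(t + 3) vanishes at t ∈ {-3}.
Local minima of P (where P''>0): P(-4)=-48. Local minima of Q: Q(-3)=-9.
So the global minimum of psi is P(-4) + Q(-3) + 4 = -48 − 9 + 4 = -53, attained at (-4, -3).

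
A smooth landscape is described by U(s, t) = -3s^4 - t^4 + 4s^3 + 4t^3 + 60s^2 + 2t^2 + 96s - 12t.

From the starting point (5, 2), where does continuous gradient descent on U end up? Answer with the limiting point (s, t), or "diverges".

diverges

U is separable, so gradient descent decouples: s follows -∂U/∂s, t follows -∂U/∂t.
∂U/∂s = -12(s - 4)(s + 1)(s + 2); at s=5 this is -504, so s increases.
∂U/∂t = -4(t - 3)(t - 1)(t + 1); at t=2 this is 12, so t decreases.
The s-coordinate has no critical point in that direction and runs off to infinity.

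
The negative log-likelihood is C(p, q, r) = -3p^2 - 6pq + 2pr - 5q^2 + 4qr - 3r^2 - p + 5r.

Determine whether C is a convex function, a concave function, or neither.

concave

C is quadratic, so its Hessian is the constant matrix H = [[-6, -6, 2], [-6, -10, 4], [2, 4, -6]].
Leading principal minors: -6, 24, -104.
Signs alternate −, +, − ⇒ H ≺ 0 ⇒ concave.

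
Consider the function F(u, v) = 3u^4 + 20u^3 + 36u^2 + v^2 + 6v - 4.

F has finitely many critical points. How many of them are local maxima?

F separates as a function of u plus a function of v, so ∇F=0 decouples.
∂F/∂u = 12u(u + 2)(u + 3) = 0 at u ∈ {-3, -2, 0}; ∂F/∂v = 2(v + 3) = 0 at v ∈ {-3}.
The Hessian is diagonal: diag(F_uu, F_vv). Second derivatives: F_uu(-3)=36, F_uu(-2)=-24, F_uu(0)=72; F_vv(-3)=2.
Local maxima occur where both diagonal entries negative: none. Count: 0.

0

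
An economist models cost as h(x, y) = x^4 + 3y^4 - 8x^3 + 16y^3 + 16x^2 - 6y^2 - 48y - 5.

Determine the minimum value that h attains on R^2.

-165

h(x,y) separates as P(x) + Q(y) − 5, so its minimum is min P + min Q − 5.
P'(x) = 4x(x - 4)(x - 2) vanishes at x ∈ {0, 2, 4}; Q'(y) = 12(y - 1)(y + 1)(y + 4) vanishes at y ∈ {-4, -1, 1}.
Local minima of P (where P''>0): P(0)=0, P(4)=0. Local minima of Q: Q(-4)=-160, Q(1)=-35.
So the global minimum of h is P(0) + Q(-4) − 5 = 0 − 160 − 5 = -165, attained at (0, -4).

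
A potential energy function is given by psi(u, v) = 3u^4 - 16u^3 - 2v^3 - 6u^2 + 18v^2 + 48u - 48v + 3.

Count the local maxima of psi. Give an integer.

psi separates as a function of u plus a function of v, so ∇psi=0 decouples.
∂psi/∂u = 12(u - 4)(u - 1)(u + 1) = 0 at u ∈ {-1, 1, 4}; ∂psi/∂v = -6(v - 4)(v - 2) = 0 at v ∈ {2, 4}.
The Hessian is diagonal: diag(psi_uu, psi_vv). Second derivatives: psi_uu(-1)=120, psi_uu(1)=-72, psi_uu(4)=180; psi_vv(2)=12, psi_vv(4)=-12.
Local maxima occur where both diagonal entries negative: (1, 4). Count: 1.

1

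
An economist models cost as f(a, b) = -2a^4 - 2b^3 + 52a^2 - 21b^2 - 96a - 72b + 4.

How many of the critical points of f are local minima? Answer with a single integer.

1

f separates as a function of a plus a function of b, so ∇f=0 decouples.
∂f/∂a = -8(a - 3)(a - 1)(a + 4) = 0 at a ∈ {-4, 1, 3}; ∂f/∂b = -6(b + 3)(b + 4) = 0 at b ∈ {-4, -3}.
The Hessian is diagonal: diag(f_aa, f_bb). Second derivatives: f_aa(-4)=-280, f_aa(1)=80, f_aa(3)=-112; f_bb(-4)=6, f_bb(-3)=-6.
Local minima occur where both diagonal entries positive: (1, -4). Count: 1.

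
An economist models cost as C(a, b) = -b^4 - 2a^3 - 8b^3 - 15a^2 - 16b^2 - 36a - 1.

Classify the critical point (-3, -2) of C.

The mixed partial ∂²C/∂a∂b is 0, so the Hessian at any point is diag(C_aa, C_bb) = diag(-6(2a + 5), -4(3b^2 + 12b + 8)).
At (-3, -2): H = diag(6, 16).
Both eigenvalues are positive, so H is positive definite: a local minimum.

local minimum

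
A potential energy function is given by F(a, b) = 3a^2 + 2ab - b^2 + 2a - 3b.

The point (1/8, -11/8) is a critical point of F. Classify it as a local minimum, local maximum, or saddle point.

The Hessian of F is constant: H = [[6, 2], [2, -2]].
det(H) = 6·(-2) − 2² = -16.
Since det(H) < 0, H is indefinite and the critical point is a saddle point.

saddle point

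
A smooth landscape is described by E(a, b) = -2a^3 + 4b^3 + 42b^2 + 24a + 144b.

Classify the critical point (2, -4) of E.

local maximum

The mixed partial ∂²E/∂a∂b is 0, so the Hessian at any point is diag(E_aa, E_bb) = diag(-12a, 12(2b + 7)).
At (2, -4): H = diag(-24, -12).
Both eigenvalues are negative, so H is negative definite: a local maximum.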